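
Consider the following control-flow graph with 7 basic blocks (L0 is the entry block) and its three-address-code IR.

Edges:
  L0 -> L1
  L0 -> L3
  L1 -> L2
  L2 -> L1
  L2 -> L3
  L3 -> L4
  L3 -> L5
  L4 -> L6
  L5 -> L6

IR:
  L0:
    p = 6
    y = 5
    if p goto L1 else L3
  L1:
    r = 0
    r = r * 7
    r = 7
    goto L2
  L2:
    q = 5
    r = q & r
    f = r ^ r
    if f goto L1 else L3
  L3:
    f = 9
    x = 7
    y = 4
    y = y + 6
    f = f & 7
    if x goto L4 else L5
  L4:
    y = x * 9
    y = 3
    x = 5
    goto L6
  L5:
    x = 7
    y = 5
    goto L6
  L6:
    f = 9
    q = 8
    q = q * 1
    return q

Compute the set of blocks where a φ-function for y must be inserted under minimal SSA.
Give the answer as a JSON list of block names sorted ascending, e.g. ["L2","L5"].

idom tree: L1←L0 L2←L1 L3←L0 L4←L3 L5←L3 L6←L3
Join-block Dom:
  L1: preds {L0,L2}: {L0} ∩ {L0,L1,L2} = {L0}; idom=L0
  L3: preds {L0,L2}: {L0} ∩ {L0,L1,L2} = {L0}; idom=L0
  L6: preds {L4,L5}: {L0,L3,L4} ∩ {L0,L3,L5} = {L0,L3}; idom=L3

DF derivation:
  L1←L0: walk · to L0
  L1←L2: walk L2→L1 to L0
  L3←L0: walk · to L0
  L3←L2: walk L2→L1 to L0
  L6←L4: walk L4 to L3
  L6←L5: walk L5 to L3
  DF(L0)=∅
  DF(L1)={L1,L3}
  DF(L2)={L1,L3}
  DF(L3)=∅
  DF(L4)={L6}
  DF(L5)={L6}
  DF(L6)=∅

φ for y: defs {L0,L3,L4,L5}
  DF⁺ = {L6}

Answer: ["L6"]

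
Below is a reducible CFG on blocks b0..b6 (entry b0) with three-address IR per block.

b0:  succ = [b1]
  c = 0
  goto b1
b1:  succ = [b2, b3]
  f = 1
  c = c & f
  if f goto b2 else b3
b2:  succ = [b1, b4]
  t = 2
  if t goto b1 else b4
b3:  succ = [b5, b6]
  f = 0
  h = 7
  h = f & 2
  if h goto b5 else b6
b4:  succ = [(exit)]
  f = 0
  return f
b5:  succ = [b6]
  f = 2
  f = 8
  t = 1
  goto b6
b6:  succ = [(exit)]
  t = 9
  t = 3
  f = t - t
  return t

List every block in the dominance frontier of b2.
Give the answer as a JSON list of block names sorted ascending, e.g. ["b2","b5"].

idom tree: b1←b0 b2←b1 b3←b1 b4←b2 b5←b3 b6←b3
Dom at joins:
  b1: preds {b0,b2}: {b0} ∩ {b0,b1,b2} = {b0}; idom=b0
  b6: preds {b3,b5}: {b0,b1,b3} ∩ {b0,b1,b3,b5} = {b0,b1,b3}; idom=b3

DF derivation:
  b1←b0: walk · to b0
  b1←b2: walk b2→b1 to b0
  b6←b3: walk · to b3
  b6←b5: walk b5 to b3
  b0: DF=∅
  b1: DF={b1}
  b2: DF={b1}
  b3: DF=∅
  b4: DF=∅
  b5: DF={b6}
  b6: DF=∅

DF(b2) = ["b1"]

Answer: ["b1"]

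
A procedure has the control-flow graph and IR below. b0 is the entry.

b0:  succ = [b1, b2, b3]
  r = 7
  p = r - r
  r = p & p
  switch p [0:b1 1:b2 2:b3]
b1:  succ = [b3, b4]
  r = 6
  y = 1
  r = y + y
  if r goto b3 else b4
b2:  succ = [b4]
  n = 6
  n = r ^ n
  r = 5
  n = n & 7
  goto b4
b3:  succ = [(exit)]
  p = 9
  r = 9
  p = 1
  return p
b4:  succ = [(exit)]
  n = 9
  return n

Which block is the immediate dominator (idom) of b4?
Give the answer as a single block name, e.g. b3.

Answer: b0

Analysis:
idom tree: b1←b0 b2←b0 b3←b0 b4←b0
Join-block Dom:
  b3: preds {b0,b1}: {b0} ∩ {b0,b1} = {b0}; idom=b0
  b4: preds {b1,b2}: {b0,b1} ∩ {b0,b2} = {b0}; idom=b0

idom(b4) = b0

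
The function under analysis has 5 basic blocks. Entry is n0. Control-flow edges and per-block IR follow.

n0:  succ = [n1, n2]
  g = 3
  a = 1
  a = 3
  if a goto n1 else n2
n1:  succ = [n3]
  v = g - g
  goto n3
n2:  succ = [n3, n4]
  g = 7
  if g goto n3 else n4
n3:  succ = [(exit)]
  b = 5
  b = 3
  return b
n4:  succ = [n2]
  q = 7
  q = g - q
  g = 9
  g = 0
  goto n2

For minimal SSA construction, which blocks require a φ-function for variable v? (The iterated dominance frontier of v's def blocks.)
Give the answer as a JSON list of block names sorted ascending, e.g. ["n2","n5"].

idom tree: n1←n0 n2←n0 n3←n0 n4←n2
Dom∩ at merges:
  n2: preds {n0,n4}: {n0} ∩ {n0,n2,n4} = {n0}; idom=n0
  n3: preds {n1,n2}: {n0,n1} ∩ {n0,n2} = {n0}; idom=n0

Frontier:
  n2←n0: walk · to n0
  n2←n4: walk n4→n2 to n0
  n3←n1: walk n1 to n0
  n3←n2: walk n2 to n0
  n0 → ∅
  n1 → {n3}
  n2 → {n2,n3}
  n3 → ∅
  n4 → {n2}

φ for v: defs {n1}
  DF⁺ = {n3}

Answer: ["n3"]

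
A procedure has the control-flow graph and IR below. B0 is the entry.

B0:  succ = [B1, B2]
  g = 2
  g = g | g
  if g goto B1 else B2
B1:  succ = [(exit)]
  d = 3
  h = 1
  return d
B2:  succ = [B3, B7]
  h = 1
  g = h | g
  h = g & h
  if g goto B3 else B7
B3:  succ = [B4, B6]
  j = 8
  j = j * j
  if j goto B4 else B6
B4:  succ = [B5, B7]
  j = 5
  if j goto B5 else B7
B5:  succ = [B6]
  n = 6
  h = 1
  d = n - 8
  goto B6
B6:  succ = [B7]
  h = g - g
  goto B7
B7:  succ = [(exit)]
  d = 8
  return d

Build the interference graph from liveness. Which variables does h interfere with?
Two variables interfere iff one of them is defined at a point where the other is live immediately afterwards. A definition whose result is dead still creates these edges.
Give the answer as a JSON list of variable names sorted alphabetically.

Answer: ["d", "g", "n"]

Derivation:
def/use:
  B0: def={g} ue=∅
  B1: def={d,h} ue=∅
  B2: def={g,h} ue={g}
  B3: def={j} ue=∅
  B4: def={j} ue=∅
  B5: def={d,h,n} ue=∅
  B6: def={h} ue={g}
  B7: def={d} ue=∅

Liveness:
  live B0: ∅→{g}
  live B1: ∅→∅
  live B2: {g}→{g}
  live B3: {g}→{g}
  live B4: {g}→{g}
  live B5: {g}→{g}
  live B6: {g}→∅
  live B7: ∅→∅

Interfere edges:
  d↔{g,h}
  g↔{d,h,j,n}
  h↔{d,g,n}
  j↔{g}
  n↔{g,h}

N(h) = ["d", "g", "n"]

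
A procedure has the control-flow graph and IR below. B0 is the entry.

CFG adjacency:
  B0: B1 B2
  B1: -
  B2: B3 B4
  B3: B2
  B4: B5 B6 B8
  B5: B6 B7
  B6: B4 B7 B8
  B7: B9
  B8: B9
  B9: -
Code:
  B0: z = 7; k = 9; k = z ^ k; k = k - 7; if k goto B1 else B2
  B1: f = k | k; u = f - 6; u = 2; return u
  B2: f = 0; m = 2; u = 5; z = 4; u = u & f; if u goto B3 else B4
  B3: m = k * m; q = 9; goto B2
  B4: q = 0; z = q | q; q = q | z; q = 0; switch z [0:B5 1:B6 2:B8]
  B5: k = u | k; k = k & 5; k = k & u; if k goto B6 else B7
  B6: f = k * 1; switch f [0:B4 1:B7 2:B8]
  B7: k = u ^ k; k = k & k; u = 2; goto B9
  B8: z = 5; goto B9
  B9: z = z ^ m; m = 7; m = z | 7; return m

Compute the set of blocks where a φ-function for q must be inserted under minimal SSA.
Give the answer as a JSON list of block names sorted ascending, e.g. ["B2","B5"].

Answer: ["B2", "B4"]

Working:
idom tree: B1←B0 B2←B0 B3←B2 B4←B2 B5←B4 B6←B4 B7←B4 B8←B4 B9←B4
Dom∩ at merges:
  B2: preds {B0,B3}: {B0} ∩ {B0,B2,B3} = {B0}; idom=B0
  B4: preds {B2,B6}: {B0,B2} ∩ {B0,B2,B4,B6} = {B0,B2}; idom=B2
  B6: preds {B4,B5}: {B0,B2,B4} ∩ {B0,B2,B4,B5} = {B0,B2,B4}; idom=B4
  B7: preds {B5,B6}: {B0,B2,B4,B5} ∩ {B0,B2,B4,B6} = {B0,B2,B4}; idom=B4
  B8: preds {B4,B6}: {B0,B2,B4} ∩ {B0,B2,B4,B6} = {B0,B2,B4}; idom=B4
  B9: preds {B7,B8}: {B0,B2,B4,B7} ∩ {B0,B2,B4,B8} = {B0,B2,B4}; idom=B4

Frontier:
  B2←B0: walk · to B0
  B2←B3: walk B3→B2 to B0
  B4←B2: walk · to B2
  B4←B6: walk B6→B4 to B2
  B6←B4: walk · to B4
  B6←B5: walk B5 to B4
  B7←B5: walk B5 to B4
  B7←B6: walk B6 to B4
  B8←B4: walk · to B4
  B8←B6: walk B6 to B4
  B9←B7: walk B7 to B4
  B9←B8: walk B8 to B4
  B0: DF=∅
  B1: DF=∅
  B2: DF={B2}
  B3: DF={B2}
  B4: DF={B4}
  B5: DF={B6,B7}
  B6: DF={B4,B7,B8}
  B7: DF={B9}
  B8: DF={B9}
  B9: DF=∅

φ for q: defs {B3,B4}
  DF⁺ = {B2,B4}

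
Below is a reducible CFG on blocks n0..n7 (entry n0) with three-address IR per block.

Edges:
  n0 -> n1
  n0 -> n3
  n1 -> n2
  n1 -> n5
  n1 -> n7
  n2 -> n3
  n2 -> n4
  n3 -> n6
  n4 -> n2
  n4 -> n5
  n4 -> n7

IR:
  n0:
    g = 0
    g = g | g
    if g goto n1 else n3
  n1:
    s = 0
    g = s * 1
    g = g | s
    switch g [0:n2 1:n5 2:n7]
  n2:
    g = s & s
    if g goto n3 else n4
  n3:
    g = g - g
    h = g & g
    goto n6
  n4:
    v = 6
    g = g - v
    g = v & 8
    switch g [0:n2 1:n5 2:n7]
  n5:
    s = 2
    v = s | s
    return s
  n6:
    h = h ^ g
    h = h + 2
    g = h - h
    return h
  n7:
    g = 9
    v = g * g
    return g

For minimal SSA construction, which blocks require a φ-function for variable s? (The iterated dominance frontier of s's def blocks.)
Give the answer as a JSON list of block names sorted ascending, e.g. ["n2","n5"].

idom tree: n1←n0 n2←n1 n3←n0 n4←n2 n5←n1 n6←n3 n7←n1
Dom at joins:
  n2: preds {n1,n4}: {n0,n1} ∩ {n0,n1,n2,n4} = {n0,n1}; idom=n1
  n3: preds {n0,n2}: {n0} ∩ {n0,n1,n2} = {n0}; idom=n0
  n5: preds {n1,n4}: {n0,n1} ∩ {n0,n1,n2,n4} = {n0,n1}; idom=n1
  n7: preds {n1,n4}: {n0,n1} ∩ {n0,n1,n2,n4} = {n0,n1}; idom=n1

Frontier:
  join n2 pred n1: · stop@n1
  join n2 pred n4: n4→n2 stop@n1
  join n3 pred n0: · stop@n0
  join n3 pred n2: n2→n1 stop@n0
  join n5 pred n1: · stop@n1
  join n5 pred n4: n4→n2 stop@n1
  join n7 pred n1: · stop@n1
  join n7 pred n4: n4→n2 stop@n1
  n0 → ∅
  n1 → {n3}
  n2 → {n2,n3,n5,n7}
  n3 → ∅
  n4 → {n2,n5,n7}
  n5 → ∅
  n6 → ∅
  n7 → ∅

φ for s: defs {n1,n5}
  DF⁺ = {n3}

Answer: ["n3"]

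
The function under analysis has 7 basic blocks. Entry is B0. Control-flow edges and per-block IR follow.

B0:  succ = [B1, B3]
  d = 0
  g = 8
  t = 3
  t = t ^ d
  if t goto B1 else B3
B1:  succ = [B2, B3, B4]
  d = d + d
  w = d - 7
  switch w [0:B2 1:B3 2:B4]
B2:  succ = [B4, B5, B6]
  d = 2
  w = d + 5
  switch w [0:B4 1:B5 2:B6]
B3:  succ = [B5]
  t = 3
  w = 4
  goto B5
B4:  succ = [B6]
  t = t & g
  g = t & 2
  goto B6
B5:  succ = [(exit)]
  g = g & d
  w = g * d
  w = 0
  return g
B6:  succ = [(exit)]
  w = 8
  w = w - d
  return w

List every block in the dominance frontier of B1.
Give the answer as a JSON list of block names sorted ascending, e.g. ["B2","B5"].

idom tree: B1←B0 B2←B1 B3←B0 B4←B1 B5←B0 B6←B1
Join-block Dom:
  B3: preds {B0,B1}: {B0} ∩ {B0,B1} = {B0}; idom=B0
  B4: preds {B1,B2}: {B0,B1} ∩ {B0,B1,B2} = {B0,B1}; idom=B1
  B5: preds {B2,B3}: {B0,B1,B2} ∩ {B0,B3} = {B0}; idom=B0
  B6: preds {B2,B4}: {B0,B1,B2} ∩ {B0,B1,B4} = {B0,B1}; idom=B1

DF walk-up:
  join B3 pred B0: · stop@B0
  join B3 pred B1: B1 stop@B0
  join B4 pred B1: · stop@B1
  join B4 pred B2: B2 stop@B1
  join B5 pred B2: B2→B1 stop@B0
  join B5 pred B3: B3 stop@B0
  join B6 pred B2: B2 stop@B1
  join B6 pred B4: B4 stop@B1
  B0 → ∅
  B1 → {B3,B5}
  B2 → {B4,B5,B6}
  B3 → {B5}
  B4 → {B6}
  B5 → ∅
  B6 → ∅

DF(B1) = ["B3", "B5"]

Answer: ["B3", "B5"]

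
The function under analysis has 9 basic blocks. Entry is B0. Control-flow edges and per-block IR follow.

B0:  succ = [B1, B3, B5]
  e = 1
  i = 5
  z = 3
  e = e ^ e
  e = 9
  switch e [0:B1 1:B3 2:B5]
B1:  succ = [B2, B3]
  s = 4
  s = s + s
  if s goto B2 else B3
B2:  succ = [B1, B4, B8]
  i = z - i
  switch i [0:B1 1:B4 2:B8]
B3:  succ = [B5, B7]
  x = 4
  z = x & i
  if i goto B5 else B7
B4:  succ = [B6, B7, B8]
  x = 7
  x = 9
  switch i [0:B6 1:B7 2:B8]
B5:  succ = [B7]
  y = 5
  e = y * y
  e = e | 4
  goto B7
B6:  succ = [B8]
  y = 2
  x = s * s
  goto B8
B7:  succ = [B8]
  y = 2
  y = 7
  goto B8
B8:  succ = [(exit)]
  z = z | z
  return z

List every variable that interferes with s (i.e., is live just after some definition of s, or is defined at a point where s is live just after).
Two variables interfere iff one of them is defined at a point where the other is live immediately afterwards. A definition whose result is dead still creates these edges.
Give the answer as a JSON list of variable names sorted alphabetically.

Answer: ["i", "x", "y", "z"]

Derivation:
Block summaries:
  B0: def={e,i,z} ue=∅
  B1: def={s} ue=∅
  B2: def={i} ue={i,z}
  B3: def={x,z} ue={i}
  B4: def={x} ue={i}
  B5: def={e,y} ue=∅
  B6: def={x,y} ue={s}
  B7: def={y} ue=∅
  B8: def={z} ue={z}

Liveness:
  B0: in=∅ out={i,z}
  B1: in={i,z} out={i,s,z}
  B2: in={i,s,z} out={i,s,z}
  B3: in={i} out={z}
  B4: in={i,s,z} out={s,z}
  B5: in={z} out={z}
  B6: in={s,z} out={z}
  B7: in={z} out={z}
  B8: in={z} out=∅

Conflict graph:
  e: {i,z}
  i: {e,s,x,z}
  s: {i,x,y,z}
  x: {i,s,z}
  y: {s,z}
  z: {e,i,s,x,y}

N(s) = ["i", "x", "y", "z"]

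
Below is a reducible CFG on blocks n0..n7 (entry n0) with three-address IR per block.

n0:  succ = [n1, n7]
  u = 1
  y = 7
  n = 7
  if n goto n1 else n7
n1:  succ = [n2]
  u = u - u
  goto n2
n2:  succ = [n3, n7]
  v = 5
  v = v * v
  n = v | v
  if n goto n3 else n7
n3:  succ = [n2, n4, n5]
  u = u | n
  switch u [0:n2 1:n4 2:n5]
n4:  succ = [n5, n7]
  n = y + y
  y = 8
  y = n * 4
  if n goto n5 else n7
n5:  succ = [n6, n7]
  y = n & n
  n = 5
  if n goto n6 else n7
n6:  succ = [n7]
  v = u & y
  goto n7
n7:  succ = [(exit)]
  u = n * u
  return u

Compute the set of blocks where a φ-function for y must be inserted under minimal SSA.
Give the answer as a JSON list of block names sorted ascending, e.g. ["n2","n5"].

Answer: ["n5", "n7"]

Analysis:
idom tree: n1←n0 n2←n1 n3←n2 n4←n3 n5←n3 n6←n5 n7←n0
Dom∩ at merges:
  n2: preds {n1,n3}: {n0,n1} ∩ {n0,n1,n2,n3} = {n0,n1}; idom=n1
  n5: preds {n3,n4}: {n0,n1,n2,n3} ∩ {n0,n1,n2,n3,n4} = {n0,n1,n2,n3}; idom=n3
  n7: preds {n0,n2,n4,n5,n6}: {n0} ∩ {n0,n1,n2} ∩ {n0,n1,n2,n3,n4} ∩ {n0,n1,n2,n3,n5} ∩ {n0,n1,n2,n3,n5,n6} = {n0}; idom=n0

Frontier:
  n2←n1: walk · to n1
  n2←n3: walk n3→n2 to n1
  n5←n3: walk · to n3
  n5←n4: walk n4 to n3
  n7←n0: walk · to n0
  n7←n2: walk n2→n1 to n0
  n7←n4: walk n4→n3→n2→n1 to n0
  n7←n5: walk n5→n3→n2→n1 to n0
  n7←n6: walk n6→n5→n3→n2→n1 to n0
  n0: DF=∅
  n1: DF={n7}
  n2: DF={n2,n7}
  n3: DF={n2,n7}
  n4: DF={n5,n7}
  n5: DF={n7}
  n6: DF={n7}
  n7: DF=∅

φ for y: defs {n0,n4,n5}
  DF⁺ = {n5,n7}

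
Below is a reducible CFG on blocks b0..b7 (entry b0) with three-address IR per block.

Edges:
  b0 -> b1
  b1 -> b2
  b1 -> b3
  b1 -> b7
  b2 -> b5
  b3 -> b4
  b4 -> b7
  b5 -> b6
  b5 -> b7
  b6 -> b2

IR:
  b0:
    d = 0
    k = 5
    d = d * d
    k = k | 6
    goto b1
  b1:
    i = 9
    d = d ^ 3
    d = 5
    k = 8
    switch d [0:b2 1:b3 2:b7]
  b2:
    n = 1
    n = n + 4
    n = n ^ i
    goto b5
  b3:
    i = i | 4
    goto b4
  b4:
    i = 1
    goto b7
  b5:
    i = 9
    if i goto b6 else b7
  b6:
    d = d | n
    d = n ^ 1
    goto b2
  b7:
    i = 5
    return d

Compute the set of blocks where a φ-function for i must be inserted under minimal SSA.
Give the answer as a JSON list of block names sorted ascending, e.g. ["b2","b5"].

idom tree: b1←b0 b2←b1 b3←b1 b4←b3 b5←b2 b6←b5 b7←b1
Join-block Dom:
  b2: preds {b1,b6}: {b0,b1} ∩ {b0,b1,b2,b5,b6} = {b0,b1}; idom=b1
  b7: preds {b1,b4,b5}: {b0,b1} ∩ {b0,b1,b3,b4} ∩ {b0,b1,b2,b5} = {b0,b1}; idom=b1

Frontier:
  join b2 pred b1: · stop@b1
  join b2 pred b6: b6→b5→b2 stop@b1
  join b7 pred b1: · stop@b1
  join b7 pred b4: b4→b3 stop@b1
  join b7 pred b5: b5→b2 stop@b1
  b0 → ∅
  b1 → ∅
  b2 → {b2,b7}
  b3 → {b7}
  b4 → {b7}
  b5 → {b2,b7}
  b6 → {b2}
  b7 → ∅

φ for i: defs {b1,b3,b4,b5,b7}
  DF⁺ = {b2,b7}

Answer: ["b2", "b7"]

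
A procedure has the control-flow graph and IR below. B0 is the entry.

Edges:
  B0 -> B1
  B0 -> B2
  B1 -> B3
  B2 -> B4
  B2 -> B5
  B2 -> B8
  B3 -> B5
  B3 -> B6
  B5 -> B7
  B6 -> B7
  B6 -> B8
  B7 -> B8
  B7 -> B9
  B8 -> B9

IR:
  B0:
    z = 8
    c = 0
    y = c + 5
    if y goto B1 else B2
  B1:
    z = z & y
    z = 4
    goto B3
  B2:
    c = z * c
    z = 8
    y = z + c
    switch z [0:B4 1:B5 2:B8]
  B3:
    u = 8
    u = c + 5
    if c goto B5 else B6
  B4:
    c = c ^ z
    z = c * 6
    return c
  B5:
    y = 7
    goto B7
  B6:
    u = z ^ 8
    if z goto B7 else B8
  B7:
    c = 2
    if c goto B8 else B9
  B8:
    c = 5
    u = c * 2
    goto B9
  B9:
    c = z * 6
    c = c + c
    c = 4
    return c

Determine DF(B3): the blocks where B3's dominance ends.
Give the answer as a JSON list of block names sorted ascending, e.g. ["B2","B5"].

Answer: ["B5", "B7", "B8"]

Derivation:
idom tree: B1←B0 B2←B0 B3←B1 B4←B2 B5←B0 B6←B3 B7←B0 B8←B0 B9←B0
Dom∩ at merges:
  B5: preds {B2,B3}: {B0,B2} ∩ {B0,B1,B3} = {B0}; idom=B0
  B7: preds {B5,B6}: {B0,B5} ∩ {B0,B1,B3,B6} = {B0}; idom=B0
  B8: preds {B2,B6,B7}: {B0,B2} ∩ {B0,B1,B3,B6} ∩ {B0,B7} = {B0}; idom=B0
  B9: preds {B7,B8}: {B0,B7} ∩ {B0,B8} = {B0}; idom=B0

DF derivation:
  B5←B2: walk B2 to B0
  B5←B3: walk B3→B1 to B0
  B7←B5: walk B5 to B0
  B7←B6: walk B6→B3→B1 to B0
  B8←B2: walk B2 to B0
  B8←B6: walk B6→B3→B1 to B0
  B8←B7: walk B7 to B0
  B9←B7: walk B7 to B0
  B9←B8: walk B8 to B0
  B0: DF=∅
  B1: DF={B5,B7,B8}
  B2: DF={B5,B8}
  B3: DF={B5,B7,B8}
  B4: DF=∅
  B5: DF={B7}
  B6: DF={B7,B8}
  B7: DF={B8,B9}
  B8: DF={B9}
  B9: DF=∅

DF(B3) = ["B5", "B7", "B8"]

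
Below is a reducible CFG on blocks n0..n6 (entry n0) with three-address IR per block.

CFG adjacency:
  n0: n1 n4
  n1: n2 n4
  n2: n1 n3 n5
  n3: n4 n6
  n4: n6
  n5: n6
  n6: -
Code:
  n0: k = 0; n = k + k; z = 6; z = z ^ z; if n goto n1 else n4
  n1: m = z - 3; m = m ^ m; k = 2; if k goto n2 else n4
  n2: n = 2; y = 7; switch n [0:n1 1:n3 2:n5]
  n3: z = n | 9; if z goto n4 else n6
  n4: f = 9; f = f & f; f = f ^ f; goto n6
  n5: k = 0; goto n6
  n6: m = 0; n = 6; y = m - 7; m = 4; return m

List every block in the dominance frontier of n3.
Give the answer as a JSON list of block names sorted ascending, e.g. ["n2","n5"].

idom tree: n1←n0 n2←n1 n3←n2 n4←n0 n5←n2 n6←n0
Dom∩ at merges:
  n1: preds {n0,n2}: {n0} ∩ {n0,n1,n2} = {n0}; idom=n0
  n4: preds {n0,n1,n3}: {n0} ∩ {n0,n1} ∩ {n0,n1,n2,n3} = {n0}; idom=n0
  n6: preds {n3,n4,n5}: {n0,n1,n2,n3} ∩ {n0,n4} ∩ {n0,n1,n2,n5} = {n0}; idom=n0

DF derivation:
  n1←n0: walk · to n0
  n1←n2: walk n2→n1 to n0
  n4←n0: walk · to n0
  n4←n1: walk n1 to n0
  n4←n3: walk n3→n2→n1 to n0
  n6←n3: walk n3→n2→n1 to n0
  n6←n4: walk n4 to n0
  n6←n5: walk n5→n2→n1 to n0
  DF(n0)=∅
  DF(n1)={n1,n4,n6}
  DF(n2)={n1,n4,n6}
  DF(n3)={n4,n6}
  DF(n4)={n6}
  DF(n5)={n6}
  DF(n6)=∅

DF(n3) = ["n4", "n6"]

Answer: ["n4", "n6"]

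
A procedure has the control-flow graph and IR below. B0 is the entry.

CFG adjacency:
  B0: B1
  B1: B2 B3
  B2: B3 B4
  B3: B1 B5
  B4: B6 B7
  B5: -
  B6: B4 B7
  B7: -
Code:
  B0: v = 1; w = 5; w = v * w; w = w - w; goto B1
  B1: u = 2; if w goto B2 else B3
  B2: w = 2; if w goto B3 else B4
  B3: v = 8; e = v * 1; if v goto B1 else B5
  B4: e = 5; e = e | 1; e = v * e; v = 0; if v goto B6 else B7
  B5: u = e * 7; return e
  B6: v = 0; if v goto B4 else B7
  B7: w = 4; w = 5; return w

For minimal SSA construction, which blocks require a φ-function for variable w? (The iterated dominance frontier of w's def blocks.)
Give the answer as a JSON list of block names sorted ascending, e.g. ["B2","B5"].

idom tree: B1←B0 B2←B1 B3←B1 B4←B2 B5←B3 B6←B4 B7←B4
Join-block Dom:
  B1: preds {B0,B3}: {B0} ∩ {B0,B1,B3} = {B0}; idom=B0
  B3: preds {B1,B2}: {B0,B1} ∩ {B0,B1,B2} = {B0,B1}; idom=B1
  B4: preds {B2,B6}: {B0,B1,B2} ∩ {B0,B1,B2,B4,B6} = {B0,B1,B2}; idom=B2
  B7: preds {B4,B6}: {B0,B1,B2,B4} ∩ {B0,B1,B2,B4,B6} = {B0,B1,B2,B4}; idom=B4

DF derivation:
  B1←B0: walk · to B0
  B1←B3: walk B3→B1 to B0
  B3←B1: walk · to B1
  B3←B2: walk B2 to B1
  B4←B2: walk · to B2
  B4←B6: walk B6→B4 to B2
  B7←B4: walk · to B4
  B7←B6: walk B6 to B4
  B0: DF=∅
  B1: DF={B1}
  B2: DF={B3}
  B3: DF={B1}
  B4: DF={B4}
  B5: DF=∅
  B6: DF={B4,B7}
  B7: DF=∅

φ for w: defs {B0,B2,B7}
  DF⁺ = {B1,B3}

Answer: ["B1", "B3"]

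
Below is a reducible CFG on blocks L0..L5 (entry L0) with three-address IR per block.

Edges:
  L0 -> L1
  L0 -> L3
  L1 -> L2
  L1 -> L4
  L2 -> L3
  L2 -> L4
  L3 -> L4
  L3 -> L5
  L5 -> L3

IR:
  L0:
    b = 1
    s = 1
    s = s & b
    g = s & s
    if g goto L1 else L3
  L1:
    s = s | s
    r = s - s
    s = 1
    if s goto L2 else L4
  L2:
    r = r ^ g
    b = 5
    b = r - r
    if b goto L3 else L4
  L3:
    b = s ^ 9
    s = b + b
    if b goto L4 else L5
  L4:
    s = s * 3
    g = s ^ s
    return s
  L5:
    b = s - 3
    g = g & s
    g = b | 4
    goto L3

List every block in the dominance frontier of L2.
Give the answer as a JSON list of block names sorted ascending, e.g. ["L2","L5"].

idom tree: L1←L0 L2←L1 L3←L0 L4←L0 L5←L3
Dom∩ at merges:
  L3: preds {L0,L2,L5}: {L0} ∩ {L0,L1,L2} ∩ {L0,L3,L5} = {L0}; idom=L0
  L4: preds {L1,L2,L3}: {L0,L1} ∩ {L0,L1,L2} ∩ {L0,L3} = {L0}; idom=L0

Frontier:
  join L3 pred L0: · stop@L0
  join L3 pred L2: L2→L1 stop@L0
  join L3 pred L5: L5→L3 stop@L0
  join L4 pred L1: L1 stop@L0
  join L4 pred L2: L2→L1 stop@L0
  join L4 pred L3: L3 stop@L0
  DF(L0)=∅
  DF(L1)={L3,L4}
  DF(L2)={L3,L4}
  DF(L3)={L3,L4}
  DF(L4)=∅
  DF(L5)={L3}

DF(L2) = ["L3", "L4"]

Answer: ["L3", "L4"]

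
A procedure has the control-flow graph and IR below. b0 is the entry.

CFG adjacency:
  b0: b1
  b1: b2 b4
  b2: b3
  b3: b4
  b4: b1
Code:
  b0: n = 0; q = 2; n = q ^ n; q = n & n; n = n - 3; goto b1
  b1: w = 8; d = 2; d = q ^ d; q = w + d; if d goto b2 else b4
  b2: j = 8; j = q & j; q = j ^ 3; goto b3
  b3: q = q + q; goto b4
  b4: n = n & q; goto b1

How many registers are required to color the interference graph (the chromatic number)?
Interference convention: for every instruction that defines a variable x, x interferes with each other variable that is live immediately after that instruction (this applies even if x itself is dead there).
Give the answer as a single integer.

Answer: 4

Derivation:
def/use:
  b0 def {n,q} use ∅
  b1 def {d,q,w} use {q}
  b2 def {j,q} use {q}
  b3 def {q} use {q}
  b4 def {n} use {n,q}

Liveness:
  b0: in=∅ out={n,q}
  b1: in={n,q} out={n,q}
  b2: in={n,q} out={n,q}
  b3: in={n,q} out={n,q}
  b4: in={n,q} out={n,q}

Conflict graph:
  d — {n,q,w}
  j — {n,q}
  n — {d,j,q,w}
  q — {d,j,n,w}
  w — {d,n,q}

Colouring:
  clique {d,n,q,w} ⇒ need ≥ 4
  assign d→R2 j→R2 n→R0 q→R1 w→R3 — no edge inside a register ⇒ χ ≤ 4
  χ = 4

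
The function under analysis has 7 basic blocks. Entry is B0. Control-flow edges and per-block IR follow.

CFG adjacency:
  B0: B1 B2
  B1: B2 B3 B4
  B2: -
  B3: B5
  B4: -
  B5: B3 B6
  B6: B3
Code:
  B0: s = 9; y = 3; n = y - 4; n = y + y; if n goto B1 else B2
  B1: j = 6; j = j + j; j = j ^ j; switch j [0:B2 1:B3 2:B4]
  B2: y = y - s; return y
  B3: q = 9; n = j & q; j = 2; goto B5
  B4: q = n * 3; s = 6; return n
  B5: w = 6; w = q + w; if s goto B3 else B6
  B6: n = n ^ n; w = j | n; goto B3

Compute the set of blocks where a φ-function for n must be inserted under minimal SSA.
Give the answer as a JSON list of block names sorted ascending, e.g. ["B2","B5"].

idom tree: B1←B0 B2←B0 B3←B1 B4←B1 B5←B3 B6←B5
Dom∩ at merges:
  B2: preds {B0,B1}: {B0} ∩ {B0,B1} = {B0}; idom=B0
  B3: preds {B1,B5,B6}: {B0,B1} ∩ {B0,B1,B3,B5} ∩ {B0,B1,B3,B5,B6} = {B0,B1}; idom=B1

DF walk-up:
  join B2 pred B0: · stop@B0
  join B2 pred B1: B1 stop@B0
  join B3 pred B1: · stop@B1
  join B3 pred B5: B5→B3 stop@B1
  join B3 pred B6: B6→B5→B3 stop@B1
  B0 → ∅
  B1 → {B2}
  B2 → ∅
  B3 → {B3}
  B4 → ∅
  B5 → {B3}
  B6 → {B3}

φ for n: defs {B0,B3,B6}
  DF⁺ = {B3}

Answer: ["B3"]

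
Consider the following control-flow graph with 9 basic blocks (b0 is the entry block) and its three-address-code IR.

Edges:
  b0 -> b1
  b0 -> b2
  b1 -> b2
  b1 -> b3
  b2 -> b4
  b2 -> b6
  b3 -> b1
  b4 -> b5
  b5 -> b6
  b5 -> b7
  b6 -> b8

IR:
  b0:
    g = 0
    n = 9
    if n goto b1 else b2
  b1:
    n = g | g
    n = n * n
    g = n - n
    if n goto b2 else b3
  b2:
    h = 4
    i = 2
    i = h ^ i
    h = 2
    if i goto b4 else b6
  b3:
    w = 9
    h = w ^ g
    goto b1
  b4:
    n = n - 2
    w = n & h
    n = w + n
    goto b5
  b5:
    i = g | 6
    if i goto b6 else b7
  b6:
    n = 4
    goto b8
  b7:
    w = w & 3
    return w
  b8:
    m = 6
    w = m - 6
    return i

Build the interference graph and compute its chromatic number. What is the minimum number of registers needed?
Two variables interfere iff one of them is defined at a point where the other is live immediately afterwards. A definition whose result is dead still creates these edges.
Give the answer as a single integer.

Block summaries:
  b0 def {g,n} use ∅
  b1 def {g,n} use {g}
  b2 def {h,i} use ∅
  b3 def {h,w} use {g}
  b4 def {n,w} use {h,n}
  b5 def {i} use {g}
  b6 def {n} use ∅
  b7 def {w} use {w}
  b8 def {m,w} use {i}

Live sets:
  b0: in=∅ out={g,n}
  b1: in={g} out={g,n}
  b2: in={g,n} out={g,h,i,n}
  b3: in={g} out={g}
  b4: in={g,h,n} out={g,w}
  b5: in={g,w} out={i,w}
  b6: in={i} out={i}
  b7: in={w} out=∅
  b8: in={i} out=∅

Interfere edges:
  g — {h,i,n,w}
  h — {g,i,n}
  i — {g,h,m,n,w}
  m — {i}
  n — {g,h,i,w}
  w — {g,i,n}

Registers:
  {g,h,i,n} pairwise interfere (4-clique) ⇒ χ ≥ 4
  assign g→R1 h→R3 i→R0 m→R1 n→R2 w→R3 — no edge inside a register ⇒ χ ≤ 4
  χ = 4

Answer: 4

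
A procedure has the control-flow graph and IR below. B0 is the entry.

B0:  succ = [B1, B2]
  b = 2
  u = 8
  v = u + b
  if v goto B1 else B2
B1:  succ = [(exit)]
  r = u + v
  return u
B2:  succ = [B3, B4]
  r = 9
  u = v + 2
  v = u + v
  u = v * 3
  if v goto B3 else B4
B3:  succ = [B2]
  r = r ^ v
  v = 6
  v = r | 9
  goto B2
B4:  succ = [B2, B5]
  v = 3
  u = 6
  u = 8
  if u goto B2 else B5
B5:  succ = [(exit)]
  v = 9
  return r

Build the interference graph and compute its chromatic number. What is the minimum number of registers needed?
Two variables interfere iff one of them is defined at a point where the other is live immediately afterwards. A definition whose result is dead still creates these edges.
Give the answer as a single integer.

Per-block:
  B0: {b,u,v} / ∅
  B1: {r} / {u,v}
  B2: {r,u,v} / {v}
  B3: {r,v} / {r,v}
  B4: {u,v} / ∅
  B5: {v} / {r}

Backward fixpoint:
  B0 li=∅ lo={u,v}
  B1 li={u,v} lo=∅
  B2 li={v} lo={r,v}
  B3 li={r,v} lo={v}
  B4 li={r} lo={r,v}
  B5 li={r} lo=∅

Conflict graph:
  b: {u}
  r: {u,v}
  u: {b,r,v}
  v: {r,u}

Colouring:
  clique {r,u,v} ⇒ need ≥ 3
  3-colouring: r0={u}  r1={b,r}  r2={v}
  χ = 3

Answer: 3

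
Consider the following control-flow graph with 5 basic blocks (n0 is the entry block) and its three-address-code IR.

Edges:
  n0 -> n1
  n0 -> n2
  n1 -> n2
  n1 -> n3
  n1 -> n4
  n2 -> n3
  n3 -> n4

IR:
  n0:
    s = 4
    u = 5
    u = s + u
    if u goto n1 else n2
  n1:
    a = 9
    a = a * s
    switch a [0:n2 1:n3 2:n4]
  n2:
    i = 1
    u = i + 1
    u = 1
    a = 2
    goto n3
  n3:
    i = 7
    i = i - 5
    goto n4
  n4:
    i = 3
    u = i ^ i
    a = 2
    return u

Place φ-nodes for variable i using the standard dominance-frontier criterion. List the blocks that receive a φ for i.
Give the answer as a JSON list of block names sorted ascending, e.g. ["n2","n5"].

idom tree: n1←n0 n2←n0 n3←n0 n4←n0
Join-block Dom:
  n2: preds {n0,n1}: {n0} ∩ {n0,n1} = {n0}; idom=n0
  n3: preds {n1,n2}: {n0,n1} ∩ {n0,n2} = {n0}; idom=n0
  n4: preds {n1,n3}: {n0,n1} ∩ {n0,n3} = {n0}; idom=n0

DF walk-up:
  join n2 pred n0: · stop@n0
  join n2 pred n1: n1 stop@n0
  join n3 pred n1: n1 stop@n0
  join n3 pred n2: n2 stop@n0
  join n4 pred n1: n1 stop@n0
  join n4 pred n3: n3 stop@n0
  n0: DF=∅
  n1: DF={n2,n3,n4}
  n2: DF={n3}
  n3: DF={n4}
  n4: DF=∅

φ for i: defs {n2,n3,n4}
  DF⁺ = {n3,n4}

Answer: ["n3", "n4"]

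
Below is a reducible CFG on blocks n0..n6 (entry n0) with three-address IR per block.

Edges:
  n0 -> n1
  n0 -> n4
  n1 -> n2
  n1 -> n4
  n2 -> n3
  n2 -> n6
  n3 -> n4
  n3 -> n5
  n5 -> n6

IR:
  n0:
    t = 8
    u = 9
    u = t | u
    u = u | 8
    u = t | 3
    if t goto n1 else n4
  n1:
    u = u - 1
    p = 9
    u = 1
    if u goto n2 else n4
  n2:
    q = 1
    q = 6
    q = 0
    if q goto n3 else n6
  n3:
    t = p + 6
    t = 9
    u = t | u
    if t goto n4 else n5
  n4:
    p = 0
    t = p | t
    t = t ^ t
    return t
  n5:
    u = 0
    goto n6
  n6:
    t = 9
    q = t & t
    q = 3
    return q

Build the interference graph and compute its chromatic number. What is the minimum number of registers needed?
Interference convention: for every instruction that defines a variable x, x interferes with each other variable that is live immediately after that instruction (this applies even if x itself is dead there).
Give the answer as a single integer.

Answer: 3

Working:
Block summaries:
  n0 def {t,u} use ∅
  n1 def {p,u} use {u}
  n2 def {q} use ∅
  n3 def {t,u} use {p,u}
  n4 def {p,t} use {t}
  n5 def {u} use ∅
  n6 def {q,t} use ∅

Live sets:
  n0 li=∅ lo={t,u}
  n1 li={t,u} lo={p,t,u}
  n2 li={p,u} lo={p,u}
  n3 li={p,u} lo={t}
  n4 li={t} lo=∅
  n5 li=∅ lo=∅
  n6 li=∅ lo=∅

Conflict graph:
  p — {q,t,u}
  q — {p,u}
  t — {p,u}
  u — {p,q,t}

Colouring:
  clique {p,q,u} ⇒ need ≥ 3
  3-colouring: R0={p}  R1={u}  R2={q,t}
  χ = 3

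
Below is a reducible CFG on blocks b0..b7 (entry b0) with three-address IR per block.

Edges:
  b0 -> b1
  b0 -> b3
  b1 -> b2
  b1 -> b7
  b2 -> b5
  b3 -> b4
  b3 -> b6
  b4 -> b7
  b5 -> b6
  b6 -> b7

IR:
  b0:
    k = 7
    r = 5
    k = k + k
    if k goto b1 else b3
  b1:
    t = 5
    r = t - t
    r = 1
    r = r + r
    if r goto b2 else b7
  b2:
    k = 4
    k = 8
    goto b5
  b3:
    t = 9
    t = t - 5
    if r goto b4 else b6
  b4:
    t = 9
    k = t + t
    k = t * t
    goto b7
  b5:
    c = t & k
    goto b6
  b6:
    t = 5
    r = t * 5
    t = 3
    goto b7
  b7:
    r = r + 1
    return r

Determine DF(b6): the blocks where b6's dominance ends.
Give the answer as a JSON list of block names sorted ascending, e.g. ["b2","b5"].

Answer: ["b7"]

Derivation:
idom tree: b1←b0 b2←b1 b3←b0 b4←b3 b5←b2 b6←b0 b7←b0
Dom∩ at merges:
  b6: preds {b3,b5}: {b0,b3} ∩ {b0,b1,b2,b5} = {b0}; idom=b0
  b7: preds {b1,b4,b6}: {b0,b1} ∩ {b0,b3,b4} ∩ {b0,b6} = {b0}; idom=b0

DF derivation:
  join b6 pred b3: b3 stop@b0
  join b6 pred b5: b5→b2→b1 stop@b0
  join b7 pred b1: b1 stop@b0
  join b7 pred b4: b4→b3 stop@b0
  join b7 pred b6: b6 stop@b0
  b0 → ∅
  b1 → {b6,b7}
  b2 → {b6}
  b3 → {b6,b7}
  b4 → {b7}
  b5 → {b6}
  b6 → {b7}
  b7 → ∅

DF(b6) = ["b7"]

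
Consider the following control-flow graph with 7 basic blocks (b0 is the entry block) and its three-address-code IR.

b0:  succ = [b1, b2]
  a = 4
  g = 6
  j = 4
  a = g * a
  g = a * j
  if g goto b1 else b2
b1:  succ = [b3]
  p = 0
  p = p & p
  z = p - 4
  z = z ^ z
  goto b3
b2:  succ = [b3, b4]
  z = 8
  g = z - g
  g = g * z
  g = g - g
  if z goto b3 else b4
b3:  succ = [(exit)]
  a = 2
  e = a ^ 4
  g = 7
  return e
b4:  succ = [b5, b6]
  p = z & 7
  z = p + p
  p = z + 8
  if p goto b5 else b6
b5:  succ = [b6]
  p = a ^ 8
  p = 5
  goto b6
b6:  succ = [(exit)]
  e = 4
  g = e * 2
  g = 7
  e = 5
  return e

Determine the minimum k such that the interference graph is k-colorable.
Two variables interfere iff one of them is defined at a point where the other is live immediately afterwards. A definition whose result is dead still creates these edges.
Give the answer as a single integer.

Answer: 3

Analysis:
Block summaries:
  b0 def {a,g,j} use ∅
  b1 def {p,z} use ∅
  b2 def {g,z} use {g}
  b3 def {a,e,g} use ∅
  b4 def {p,z} use {z}
  b5 def {p} use {a}
  b6 def {e,g} use ∅

Live sets:
  b0: in=∅ out={a,g}
  b1: in=∅ out=∅
  b2: in={a,g} out={a,z}
  b3: in=∅ out=∅
  b4: in={a,z} out={a}
  b5: in={a} out=∅
  b6: in=∅ out=∅

Conflict graph:
  a — {g,j,p,z}
  e — {g}
  g — {a,e,j,z}
  j — {a,g}
  p — {a}
  z — {a,g}

Registers:
  {a,g,j} pairwise interfere (3-clique) ⇒ χ ≥ 3
  assign a→r0 e→r0 g→r1 j→r2 p→r1 z→r2 — no edge inside a register ⇒ χ ≤ 3
  χ = 3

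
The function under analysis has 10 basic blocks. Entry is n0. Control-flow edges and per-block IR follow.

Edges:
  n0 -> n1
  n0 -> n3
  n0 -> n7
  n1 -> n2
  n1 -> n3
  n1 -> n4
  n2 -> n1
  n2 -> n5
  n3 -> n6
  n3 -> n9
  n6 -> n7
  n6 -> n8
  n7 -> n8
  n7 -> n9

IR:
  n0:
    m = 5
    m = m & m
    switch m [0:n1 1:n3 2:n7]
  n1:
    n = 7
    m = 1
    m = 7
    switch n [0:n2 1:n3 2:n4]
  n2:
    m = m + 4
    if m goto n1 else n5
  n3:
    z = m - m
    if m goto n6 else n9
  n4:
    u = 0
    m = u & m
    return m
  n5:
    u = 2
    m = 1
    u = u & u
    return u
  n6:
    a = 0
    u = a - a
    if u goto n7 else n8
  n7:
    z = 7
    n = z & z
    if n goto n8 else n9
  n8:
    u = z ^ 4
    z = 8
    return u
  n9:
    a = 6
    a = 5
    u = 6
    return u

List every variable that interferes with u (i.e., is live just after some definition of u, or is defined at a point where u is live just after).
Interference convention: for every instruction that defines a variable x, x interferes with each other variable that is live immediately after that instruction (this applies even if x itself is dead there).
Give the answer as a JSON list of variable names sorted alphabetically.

Answer: ["m", "z"]

Working:
def/use:
  n0 def {m} use ∅
  n1 def {m,n} use ∅
  n2 def {m} use {m}
  n3 def {z} use {m}
  n4 def {m,u} use {m}
  n5 def {m,u} use ∅
  n6 def {a,u} use ∅
  n7 def {n,z} use ∅
  n8 def {u,z} use {z}
  n9 def {a,u} use ∅

Liveness:
  live n0: ∅→{m}
  live n1: ∅→{m}
  live n2: {m}→∅
  live n3: {m}→{z}
  live n4: {m}→∅
  live n5: ∅→∅
  live n6: {z}→{z}
  live n7: ∅→{z}
  live n8: {z}→∅
  live n9: ∅→∅

Conflict graph:
  a: {z}
  m: {n,u,z}
  n: {m,z}
  u: {m,z}
  z: {a,m,n,u}

N(u) = ["m", "z"]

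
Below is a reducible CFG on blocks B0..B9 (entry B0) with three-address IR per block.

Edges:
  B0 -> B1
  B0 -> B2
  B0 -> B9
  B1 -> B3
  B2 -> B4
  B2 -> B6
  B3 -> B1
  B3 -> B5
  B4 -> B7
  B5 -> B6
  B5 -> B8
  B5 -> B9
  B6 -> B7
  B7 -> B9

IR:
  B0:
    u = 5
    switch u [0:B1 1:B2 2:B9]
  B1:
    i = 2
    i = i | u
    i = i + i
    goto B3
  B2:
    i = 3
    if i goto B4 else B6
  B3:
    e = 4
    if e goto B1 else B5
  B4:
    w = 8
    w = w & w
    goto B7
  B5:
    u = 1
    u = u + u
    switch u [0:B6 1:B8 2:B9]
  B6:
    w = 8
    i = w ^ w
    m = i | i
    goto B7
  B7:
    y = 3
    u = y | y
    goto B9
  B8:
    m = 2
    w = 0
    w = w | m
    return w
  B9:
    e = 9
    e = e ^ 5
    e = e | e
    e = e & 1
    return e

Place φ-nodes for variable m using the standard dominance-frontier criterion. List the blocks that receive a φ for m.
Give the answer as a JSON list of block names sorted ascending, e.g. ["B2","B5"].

Answer: ["B7", "B9"]

Working:
idom tree: B1←B0 B2←B0 B3←B1 B4←B2 B5←B3 B6←B0 B7←B0 B8←B5 B9←B0
Dom at joins:
  B1: preds {B0,B3}: {B0} ∩ {B0,B1,B3} = {B0}; idom=B0
  B6: preds {B2,B5}: {B0,B2} ∩ {B0,B1,B3,B5} = {B0}; idom=B0
  B7: preds {B4,B6}: {B0,B2,B4} ∩ {B0,B6} = {B0}; idom=B0
  B9: preds {B0,B5,B7}: {B0} ∩ {B0,B1,B3,B5} ∩ {B0,B7} = {B0}; idom=B0

Frontier:
  B1←B0: walk · to B0
  B1←B3: walk B3→B1 to B0
  B6←B2: walk B2 to B0
  B6←B5: walk B5→B3→B1 to B0
  B7←B4: walk B4→B2 to B0
  B7←B6: walk B6 to B0
  B9←B0: walk · to B0
  B9←B5: walk B5→B3→B1 to B0
  B9←B7: walk B7 to B0
  DF(B0)=∅
  DF(B1)={B1,B6,B9}
  DF(B2)={B6,B7}
  DF(B3)={B1,B6,B9}
  DF(B4)={B7}
  DF(B5)={B6,B9}
  DF(B6)={B7}
  DF(B7)={B9}
  DF(B8)=∅
  DF(B9)=∅

φ for m: defs {B6,B8}
  DF⁺ = {B7,B9}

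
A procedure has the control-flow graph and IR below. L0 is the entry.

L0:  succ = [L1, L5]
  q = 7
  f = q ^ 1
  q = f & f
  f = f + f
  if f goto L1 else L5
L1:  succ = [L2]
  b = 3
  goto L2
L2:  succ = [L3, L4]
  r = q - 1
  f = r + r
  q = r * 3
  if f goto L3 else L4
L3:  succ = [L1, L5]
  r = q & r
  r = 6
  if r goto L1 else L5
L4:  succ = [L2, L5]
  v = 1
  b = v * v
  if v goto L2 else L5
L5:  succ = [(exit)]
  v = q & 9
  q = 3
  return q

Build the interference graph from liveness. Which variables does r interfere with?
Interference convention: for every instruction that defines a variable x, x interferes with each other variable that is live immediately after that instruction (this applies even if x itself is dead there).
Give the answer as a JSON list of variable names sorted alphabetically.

Answer: ["f", "q"]

Working:
Block summaries:
  L0: {f,q} / ∅
  L1: {b} / ∅
  L2: {f,q,r} / {q}
  L3: {r} / {q,r}
  L4: {b,v} / ∅
  L5: {q,v} / {q}

Liveness:
  L0: in=∅ out={q}
  L1: in={q} out={q}
  L2: in={q} out={q,r}
  L3: in={q,r} out={q}
  L4: in={q} out={q}
  L5: in={q} out=∅

Interfere edges:
  b↔{q,v}
  f↔{q,r}
  q↔{b,f,r,v}
  r↔{f,q}
  v↔{b,q}

N(r) = ["f", "q"]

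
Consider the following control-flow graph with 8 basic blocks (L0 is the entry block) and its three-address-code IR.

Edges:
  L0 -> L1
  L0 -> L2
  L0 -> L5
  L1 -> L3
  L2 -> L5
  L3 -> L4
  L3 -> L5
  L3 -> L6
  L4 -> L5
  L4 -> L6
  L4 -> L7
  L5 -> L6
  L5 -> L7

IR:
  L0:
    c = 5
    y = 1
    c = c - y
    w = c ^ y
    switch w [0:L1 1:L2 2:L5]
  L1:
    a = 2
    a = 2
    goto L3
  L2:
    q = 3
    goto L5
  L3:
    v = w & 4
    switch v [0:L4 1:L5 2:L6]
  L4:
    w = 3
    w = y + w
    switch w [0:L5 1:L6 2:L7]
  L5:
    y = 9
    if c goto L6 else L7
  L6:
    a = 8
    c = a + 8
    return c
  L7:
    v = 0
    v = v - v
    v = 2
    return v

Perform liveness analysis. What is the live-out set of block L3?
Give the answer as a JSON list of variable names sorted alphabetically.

Answer: ["c", "y"]

Analysis:
def/use:
  L0: {c,w,y} / ∅
  L1: {a} / ∅
  L2: {q} / ∅
  L3: {v} / {w}
  L4: {w} / {y}
  L5: {y} / {c}
  L6: {a,c} / ∅
  L7: {v} / ∅

Liveness:
  L0 li=∅ lo={c,w,y}
  L1 li={c,w,y} lo={c,w,y}
  L2 li={c} lo={c}
  L3 li={c,w,y} lo={c,y}
  L4 li={c,y} lo={c}
  L5 li={c} lo=∅
  L6 li=∅ lo=∅
  L7 li=∅ lo=∅

live-out(L3) = ["c", "y"]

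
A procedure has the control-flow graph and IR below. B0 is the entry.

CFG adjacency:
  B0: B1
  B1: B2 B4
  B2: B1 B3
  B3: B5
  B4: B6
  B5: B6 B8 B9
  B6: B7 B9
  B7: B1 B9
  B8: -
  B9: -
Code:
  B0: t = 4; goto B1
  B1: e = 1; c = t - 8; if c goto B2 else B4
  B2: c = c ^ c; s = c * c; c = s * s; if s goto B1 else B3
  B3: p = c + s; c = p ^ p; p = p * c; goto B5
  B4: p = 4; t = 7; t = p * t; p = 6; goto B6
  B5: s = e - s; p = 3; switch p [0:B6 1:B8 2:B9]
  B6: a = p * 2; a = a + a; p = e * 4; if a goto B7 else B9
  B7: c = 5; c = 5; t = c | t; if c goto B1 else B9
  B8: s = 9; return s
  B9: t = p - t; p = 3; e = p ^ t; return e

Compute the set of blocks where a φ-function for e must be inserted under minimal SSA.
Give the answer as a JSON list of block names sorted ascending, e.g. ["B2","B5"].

idom tree: B1←B0 B2←B1 B3←B2 B4←B1 B5←B3 B6←B1 B7←B6 B8←B5 B9←B1
Dom at joins:
  B1: preds {B0,B2,B7}: {B0} ∩ {B0,B1,B2} ∩ {B0,B1,B6,B7} = {B0}; idom=B0
  B6: preds {B4,B5}: {B0,B1,B4} ∩ {B0,B1,B2,B3,B5} = {B0,B1}; idom=B1
  B9: preds {B5,B6,B7}: {B0,B1,B2,B3,B5} ∩ {B0,B1,B6} ∩ {B0,B1,B6,B7} = {B0,B1}; idom=B1

Frontier:
  join B1 pred B0: · stop@B0
  join B1 pred B2: B2→B1 stop@B0
  join B1 pred B7: B7→B6→B1 stop@B0
  join B6 pred B4: B4 stop@B1
  join B6 pred B5: B5→B3→B2 stop@B1
  join B9 pred B5: B5→B3→B2 stop@B1
  join B9 pred B6: B6 stop@B1
  join B9 pred B7: B7→B6 stop@B1
  B0 → ∅
  B1 → {B1}
  B2 → {B1,B6,B9}
  B3 → {B6,B9}
  B4 → {B6}
  B5 → {B6,B9}
  B6 → {B1,B9}
  B7 → {B1,B9}
  B8 → ∅
  B9 → ∅

φ for e: defs {B1,B9}
  DF⁺ = {B1}

Answer: ["B1"]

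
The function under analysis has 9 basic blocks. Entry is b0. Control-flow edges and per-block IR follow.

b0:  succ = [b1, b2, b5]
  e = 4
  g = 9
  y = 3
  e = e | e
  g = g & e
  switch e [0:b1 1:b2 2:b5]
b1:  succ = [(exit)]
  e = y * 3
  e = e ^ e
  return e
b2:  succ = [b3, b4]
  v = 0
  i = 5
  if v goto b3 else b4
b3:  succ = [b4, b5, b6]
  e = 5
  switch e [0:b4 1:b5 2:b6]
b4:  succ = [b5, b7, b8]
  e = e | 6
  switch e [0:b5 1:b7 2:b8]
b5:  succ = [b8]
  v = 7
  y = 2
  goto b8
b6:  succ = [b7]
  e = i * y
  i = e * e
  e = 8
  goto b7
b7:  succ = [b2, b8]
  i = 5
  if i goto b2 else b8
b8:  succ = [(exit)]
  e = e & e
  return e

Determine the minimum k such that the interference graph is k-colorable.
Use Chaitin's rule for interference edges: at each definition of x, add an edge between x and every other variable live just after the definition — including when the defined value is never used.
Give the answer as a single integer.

Answer: 4

Working:
Block summaries:
  b0 def {e,g,y} use ∅
  b1 def {e} use {y}
  b2 def {i,v} use ∅
  b3 def {e} use ∅
  b4 def {e} use {e}
  b5 def {v,y} use ∅
  b6 def {e,i} use {i,y}
  b7 def {i} use ∅
  b8 def {e} use {e}

Liveness:
  live b0: ∅→{e,y}
  live b1: {y}→∅
  live b2: {e,y}→{e,i,y}
  live b3: {i,y}→{e,i,y}
  live b4: {e,y}→{e,y}
  live b5: {e}→{e}
  live b6: {i,y}→{e,y}
  live b7: {e,y}→{e,y}
  live b8: {e}→∅

Conflict graph:
  e↔{g,i,v,y}
  g↔{e,y}
  i↔{e,v,y}
  v↔{e,i,y}
  y↔{e,g,i,v}

Registers:
  lower bound: {e,i,v,y} mutually conflict ⇒ χ ≥ 4
  assign e→r0 g→r2 i→r2 v→r3 y→r1 — no edge inside a register ⇒ χ ≤ 4
  χ = 4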